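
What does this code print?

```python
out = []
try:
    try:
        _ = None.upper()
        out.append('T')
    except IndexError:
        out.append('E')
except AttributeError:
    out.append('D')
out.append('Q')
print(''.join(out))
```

Execution trace: 'D' (outer except AttributeError) → 'Q' (after the try/except). Output: DQ

Answer: DQ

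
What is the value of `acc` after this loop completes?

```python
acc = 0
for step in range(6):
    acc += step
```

Sum of 0 to 5 = 15
`acc` takes the values: 0 → 1 → 3 → 6 → 10 → 15

Answer: 15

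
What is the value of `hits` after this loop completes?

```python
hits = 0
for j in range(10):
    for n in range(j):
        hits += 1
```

Triangle number: 0+1+2+...+9
`hits` takes the values: 0 → 1 → 2 → 3 → 4 → 5 → 6 → 7 → 8 → 9 → 10 → 11 → 12 → 13 → 14 → 15 → 16 → 17 → 18 → 19 → 20 → 21 → 22 → 23 → 24 → 25 → 26 → 27 → 28 → 29 → … → 41 → 42 → 43 → 44 → 45

Answer: 45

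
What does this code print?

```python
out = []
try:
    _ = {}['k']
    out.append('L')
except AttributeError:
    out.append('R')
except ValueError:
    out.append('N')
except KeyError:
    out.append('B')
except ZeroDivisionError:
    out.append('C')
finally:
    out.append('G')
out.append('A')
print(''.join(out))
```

Execution trace: 'B' (except KeyError) → 'G' (finally) → 'A' (after the try/except). Output: BGA

Answer: BGA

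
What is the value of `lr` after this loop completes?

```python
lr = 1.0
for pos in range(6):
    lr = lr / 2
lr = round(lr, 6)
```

Halving LR 6 times: 1 / 2^6
`lr` takes the values: 1.0 → 0.5 → 0.25 → 0.125 → 0.0625 → 0.03125 → 0.015625

Answer: 0.015625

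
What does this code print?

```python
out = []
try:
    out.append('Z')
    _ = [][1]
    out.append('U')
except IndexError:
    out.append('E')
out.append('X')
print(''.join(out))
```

Execution trace: 'Z' (try body) → 'E' (except IndexError) → 'X' (after the try/except). Output: ZEX

Answer: ZEX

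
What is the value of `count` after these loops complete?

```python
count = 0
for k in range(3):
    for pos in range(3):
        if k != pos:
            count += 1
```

3² - 3 (exclude diagonal)
`count` takes the values: 0 → 1 → 2 → 3 → 4 → 5 → 6

Answer: 6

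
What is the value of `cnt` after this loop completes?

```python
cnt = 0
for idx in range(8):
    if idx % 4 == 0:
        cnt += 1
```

Count numbers divisible by 4 in range(8)
`cnt` takes the values: 0 → 1 → 2

Answer: 2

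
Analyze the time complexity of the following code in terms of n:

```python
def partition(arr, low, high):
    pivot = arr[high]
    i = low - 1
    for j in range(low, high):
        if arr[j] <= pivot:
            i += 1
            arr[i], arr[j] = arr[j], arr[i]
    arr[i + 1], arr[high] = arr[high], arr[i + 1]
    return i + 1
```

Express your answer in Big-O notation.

This is Lomuto partition (single pass over [low, high), where n = high - low). Time complexity: O(n).

Answer: O(n)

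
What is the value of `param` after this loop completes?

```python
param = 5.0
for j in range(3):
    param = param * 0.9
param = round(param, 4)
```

Exponential decay: 5.0 * 0.9^3
`param` takes the values: 5.0 → 4.5 → 4.05 → 3.645

Answer: 3.645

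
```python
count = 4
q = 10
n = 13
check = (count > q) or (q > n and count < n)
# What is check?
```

Trace:
`count = 4` → count = 4
`q = 10` → q = 10
`n = 13` → n = 13
`check = (count > q) or (q > n and count < n)` → check = False
So check = False

Answer: False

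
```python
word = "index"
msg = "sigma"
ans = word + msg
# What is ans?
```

Trace:
`word = "index"` → word = 'index'
`msg = "sigma"` → msg = 'sigma'
`ans = word + msg` → ans = 'indexsigma'
So ans = 'indexsigma'

Answer: 'indexsigma'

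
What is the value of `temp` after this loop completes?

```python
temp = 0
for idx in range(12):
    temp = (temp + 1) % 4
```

Increment mod 4, 12 times = 0
`temp` takes the values: 0 → 1 → 2 → 3 → 0 → 1 → 2 → 3 → 0 → 1 → 2 → 3 → 0

Answer: 0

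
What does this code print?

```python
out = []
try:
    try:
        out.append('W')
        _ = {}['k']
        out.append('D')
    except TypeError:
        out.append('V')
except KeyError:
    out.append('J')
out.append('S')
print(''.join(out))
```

Execution trace: 'W' (try body) → 'J' (outer except KeyError) → 'S' (after the try/except). Output: WJS

Answer: WJS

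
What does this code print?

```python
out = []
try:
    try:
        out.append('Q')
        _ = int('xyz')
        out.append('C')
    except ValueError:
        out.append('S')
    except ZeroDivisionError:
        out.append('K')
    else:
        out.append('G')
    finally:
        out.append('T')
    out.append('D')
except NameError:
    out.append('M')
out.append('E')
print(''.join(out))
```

Execution trace: 'Q' (inner try body) → 'S' (inner except ValueError) → 'T' (inner finally) → 'D' (try body, no exception) → 'E' (after the try/except). Output: QSTDE

Answer: QSTDE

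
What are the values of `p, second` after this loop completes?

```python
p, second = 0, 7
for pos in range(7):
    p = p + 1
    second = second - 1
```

p goes 0→7, second goes 7→0
`p, second` takes the values: (0, 7) → (1, 7) → (1, 6) → (2, 6) → (2, 5) → (3, 5) → (3, 4) → (4, 4) → (4, 3) → (5, 3) → (5, 2) → (6, 2) → (6, 1) → (7, 1) → (7, 0)

Answer: 7, 0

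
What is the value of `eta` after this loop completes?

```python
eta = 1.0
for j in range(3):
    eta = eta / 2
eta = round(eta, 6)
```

Halving LR 3 times: 1 / 2^3
`eta` takes the values: 1.0 → 0.5 → 0.25 → 0.125

Answer: 0.125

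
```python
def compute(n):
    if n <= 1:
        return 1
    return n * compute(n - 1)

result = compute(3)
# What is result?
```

compute(3) = 3 * 2 * 1 = 6

Answer: 6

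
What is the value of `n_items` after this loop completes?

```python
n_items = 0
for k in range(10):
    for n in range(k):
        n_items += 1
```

Triangle number: 0+1+2+...+9
`n_items` takes the values: 0 → 1 → 2 → 3 → 4 → 5 → 6 → 7 → 8 → 9 → 10 → 11 → 12 → 13 → 14 → 15 → 16 → 17 → 18 → 19 → 20 → 21 → 22 → 23 → 24 → 25 → 26 → 27 → 28 → 29 → … → 41 → 42 → 43 → 44 → 45

Answer: 45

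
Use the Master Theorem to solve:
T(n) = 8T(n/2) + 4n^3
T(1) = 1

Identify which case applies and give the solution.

a=8, b=2, f(n)=4n^3. log_2(8) = 3. Since c=3 = 3, Case 2 applies: T(n) = Θ(n^log_b(a) · log n) = O(n^3 log n).

Answer: O(n^3 log n) - Case 2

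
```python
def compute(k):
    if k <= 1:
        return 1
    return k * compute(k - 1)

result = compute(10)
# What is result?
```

compute(10) = 10 * 9 * 8 * 7 * 6 * 5 * 4 * 3 * 2 * 1 = 3628800

Answer: 3628800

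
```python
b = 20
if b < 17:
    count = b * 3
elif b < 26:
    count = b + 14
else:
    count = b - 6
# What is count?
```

Trace:
`b = 20` → b = 20
`if b < 17: ...` → b < 17 is False, b < 26 is True → count = 34
So count = 34

Answer: 34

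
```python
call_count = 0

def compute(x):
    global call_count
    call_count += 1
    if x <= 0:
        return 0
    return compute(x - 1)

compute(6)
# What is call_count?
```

Linear recursion stepping by 1: 7 calls from x=6 down to ≤0.

Answer: 7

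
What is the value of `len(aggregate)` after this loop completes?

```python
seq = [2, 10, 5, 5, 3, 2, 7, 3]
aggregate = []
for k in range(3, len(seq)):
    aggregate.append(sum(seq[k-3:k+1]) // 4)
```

Number of 4-element averages
`aggregate` takes the values: [] → [5] → [5, 5] → [5, 5, 3] → [5, 5, 3, 4] → [5, 5, 3, 4, 3]
So `len(aggregate)` = 5

Answer: 5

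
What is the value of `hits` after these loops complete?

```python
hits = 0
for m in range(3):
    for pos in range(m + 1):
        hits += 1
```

Triangle: 1 + 2 + ... + 3
`hits` takes the values: 0 → 1 → 2 → 3 → 4 → 5 → 6

Answer: 6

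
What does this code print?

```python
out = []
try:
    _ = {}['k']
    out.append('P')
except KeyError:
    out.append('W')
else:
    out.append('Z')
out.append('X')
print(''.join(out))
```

Execution trace: 'W' (except KeyError) → 'X' (after the try/except). Output: WX

Answer: WX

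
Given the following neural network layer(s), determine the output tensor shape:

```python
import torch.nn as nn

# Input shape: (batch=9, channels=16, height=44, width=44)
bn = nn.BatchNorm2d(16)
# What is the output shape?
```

Input: (9, 16, 44, 44) -> Output: (9, 16, 44, 44)

Answer: (9, 16, 44, 44)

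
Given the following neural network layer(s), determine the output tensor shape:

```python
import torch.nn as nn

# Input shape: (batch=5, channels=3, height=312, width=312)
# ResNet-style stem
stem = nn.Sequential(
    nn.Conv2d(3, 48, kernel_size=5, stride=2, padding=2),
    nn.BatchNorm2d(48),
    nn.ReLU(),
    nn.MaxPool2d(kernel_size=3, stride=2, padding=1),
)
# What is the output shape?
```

Input: (5, 3, 312, 312) -> after Conv2d 5x5 stride=2: (5, 48, 156, 156) -> Output: (5, 48, 78, 78)

Answer: (5, 48, 78, 78)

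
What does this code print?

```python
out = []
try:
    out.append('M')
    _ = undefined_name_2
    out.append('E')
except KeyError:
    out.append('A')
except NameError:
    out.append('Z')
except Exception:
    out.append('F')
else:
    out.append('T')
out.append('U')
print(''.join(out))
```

Execution trace: 'M' (try body) → 'Z' (except NameError) → 'U' (after the try/except). Output: MZU

Answer: MZU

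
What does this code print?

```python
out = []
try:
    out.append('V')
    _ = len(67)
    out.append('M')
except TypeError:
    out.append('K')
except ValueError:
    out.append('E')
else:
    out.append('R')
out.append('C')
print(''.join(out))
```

Execution trace: 'V' (try body) → 'K' (except TypeError) → 'C' (after the try/except). Output: VKC

Answer: VKC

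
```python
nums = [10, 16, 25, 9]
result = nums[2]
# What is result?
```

Trace:
`nums = [10, 16, 25, 9]` → nums = [10, 16, 25, 9]
`result = nums[2]` → result = 25
So result = 25

Answer: 25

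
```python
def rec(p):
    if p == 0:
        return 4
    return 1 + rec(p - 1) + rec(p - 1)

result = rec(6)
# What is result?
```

rec(p) = 1 + 2·rec(p-1), rec(0)=4. Closed form: (4+1)·2^6 - 1 = 319.

Answer: 319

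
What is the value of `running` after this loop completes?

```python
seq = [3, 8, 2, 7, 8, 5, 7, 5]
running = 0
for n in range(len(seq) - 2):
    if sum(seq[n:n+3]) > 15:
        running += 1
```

Count windows with sum > 15
`running` takes the values: 0 → 1 → 2 → 3 → 4 → 5

Answer: 5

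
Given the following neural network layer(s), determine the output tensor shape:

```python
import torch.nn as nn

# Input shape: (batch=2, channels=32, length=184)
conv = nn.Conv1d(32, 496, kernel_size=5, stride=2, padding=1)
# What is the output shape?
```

Input: (2, 32, 184) -> Output: (2, 496, 91)

Answer: (2, 496, 91)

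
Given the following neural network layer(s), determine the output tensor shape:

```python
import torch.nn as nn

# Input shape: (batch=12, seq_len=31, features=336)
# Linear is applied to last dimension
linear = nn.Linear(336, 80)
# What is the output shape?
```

Input: (12, 31, 336) -> Output: (12, 31, 80)

Answer: (12, 31, 80)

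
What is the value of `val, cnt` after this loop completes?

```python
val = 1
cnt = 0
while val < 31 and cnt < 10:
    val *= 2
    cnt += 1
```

Double until >= 31 or 10 iterations
`val, cnt` takes the values: (1, 0) → (2, 0) → (2, 1) → (4, 1) → (4, 2) → (8, 2) → (8, 3) → (16, 3) → (16, 4) → (32, 4) → (32, 5)

Answer: 32, 5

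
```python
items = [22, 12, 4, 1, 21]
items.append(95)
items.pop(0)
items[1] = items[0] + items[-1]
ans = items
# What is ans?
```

Trace:
`items = [22, 12, 4, 1, 21]` → items = [22, 12, 4, 1, 21]
`items.append(95)` → items = [22, 12, 4, 1, 21, 95]
`items.pop(0)` → items = [12, 4, 1, 21, 95]
`items[1] = items[0] + items[-1]` → items = [12, 107, 1, 21, 95]
`ans = items` → ans = [12, 107, 1, 21, 95]
So ans = [12, 107, 1, 21, 95]

Answer: [12, 107, 1, 21, 95]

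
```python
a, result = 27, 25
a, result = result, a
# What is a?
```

Trace:
`a, result = 27, 25` → a = 27; result = 25
`a, result = result, a` → a = 25; result = 27
So a = 25

Answer: 25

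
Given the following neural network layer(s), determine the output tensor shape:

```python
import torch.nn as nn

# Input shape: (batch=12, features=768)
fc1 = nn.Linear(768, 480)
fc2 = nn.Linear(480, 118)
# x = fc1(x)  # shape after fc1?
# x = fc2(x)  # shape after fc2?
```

Input: (12, 768) -> after fc1: (12, 480) -> Output: (12, 118)

Answer: (12, 118)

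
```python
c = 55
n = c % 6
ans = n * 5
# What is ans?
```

Trace:
`c = 55` → c = 55
`n = c % 6` → n = 1
`ans = n * 5` → ans = 5
So ans = 5

Answer: 5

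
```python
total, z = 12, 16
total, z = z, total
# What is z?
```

Trace:
`total, z = 12, 16` → total = 12; z = 16
`total, z = z, total` → total = 16; z = 12
So z = 12

Answer: 12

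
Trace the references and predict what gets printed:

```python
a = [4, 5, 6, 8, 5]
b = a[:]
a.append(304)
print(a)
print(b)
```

Key concept: slice [:] creates copy.
Step by step:
`a = [4, 5, 6, 8, 5]` → a = [4, 5, 6, 8, 5]
`b = a[:]` → b = [4, 5, 6, 8, 5]
`a.append(304)` → a = [4, 5, 6, 8, 5, 304]
`print(a)` → prints [4, 5, 6, 8, 5, 304]
`print(b)` → prints [4, 5, 6, 8, 5]

Answer:
[4, 5, 6, 8, 5, 304]
[4, 5, 6, 8, 5]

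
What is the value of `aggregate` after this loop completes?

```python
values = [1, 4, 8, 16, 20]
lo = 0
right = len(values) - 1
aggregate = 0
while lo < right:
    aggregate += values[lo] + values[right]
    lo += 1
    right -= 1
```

Sum of pairs from ends
`aggregate` takes the values: 0 → 21 → 41

Answer: 41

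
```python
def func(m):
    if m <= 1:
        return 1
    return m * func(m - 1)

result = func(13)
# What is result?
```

func(13) = 13 * 12 * 11 * 10 * 9 * 8 * 7 * 6 * 5 * 4 * 3 * 2 * 1 = 6227020800

Answer: 6227020800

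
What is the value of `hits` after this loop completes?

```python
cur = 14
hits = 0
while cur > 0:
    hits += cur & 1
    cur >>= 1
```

Count set bits in 14 (binary: 0b1110)
`hits` takes the values: 0 → 1 → 2 → 3

Answer: 3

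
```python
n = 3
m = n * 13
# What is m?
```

Trace:
`n = 3` → n = 3
`m = n * 13` → m = 39
So m = 39

Answer: 39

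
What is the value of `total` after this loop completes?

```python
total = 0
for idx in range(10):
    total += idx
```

Sum of 0 to 9 = 45
`total` takes the values: 0 → 1 → 3 → 6 → 10 → 15 → 21 → 28 → 36 → 45

Answer: 45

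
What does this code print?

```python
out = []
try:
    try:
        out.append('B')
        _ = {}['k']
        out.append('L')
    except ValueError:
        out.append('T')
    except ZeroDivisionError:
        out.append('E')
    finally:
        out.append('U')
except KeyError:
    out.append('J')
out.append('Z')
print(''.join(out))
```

Execution trace: 'B' (try body) → 'U' (finally) → 'J' (outer except KeyError) → 'Z' (after the try/except). Output: BUJZ

Answer: BUJZ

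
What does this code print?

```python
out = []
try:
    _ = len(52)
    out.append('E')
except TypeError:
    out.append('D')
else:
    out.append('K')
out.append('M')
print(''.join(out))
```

Execution trace: 'D' (except TypeError) → 'M' (after the try/except). Output: DM

Answer: DM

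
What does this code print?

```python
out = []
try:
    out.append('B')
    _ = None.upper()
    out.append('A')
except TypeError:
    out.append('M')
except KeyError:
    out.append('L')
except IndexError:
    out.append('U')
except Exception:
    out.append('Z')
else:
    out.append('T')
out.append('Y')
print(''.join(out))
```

Execution trace: 'B' (try body) → 'Z' (except Exception) → 'Y' (after the try/except). Output: BZY

Answer: BZY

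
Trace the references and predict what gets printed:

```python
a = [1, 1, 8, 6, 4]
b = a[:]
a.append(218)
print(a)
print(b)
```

Key concept: slice [:] creates copy.
Step by step:
`a = [1, 1, 8, 6, 4]` → a = [1, 1, 8, 6, 4]
`b = a[:]` → b = [1, 1, 8, 6, 4]
`a.append(218)` → a = [1, 1, 8, 6, 4, 218]
`print(a)` → prints [1, 1, 8, 6, 4, 218]
`print(b)` → prints [1, 1, 8, 6, 4]

Answer:
[1, 1, 8, 6, 4, 218]
[1, 1, 8, 6, 4]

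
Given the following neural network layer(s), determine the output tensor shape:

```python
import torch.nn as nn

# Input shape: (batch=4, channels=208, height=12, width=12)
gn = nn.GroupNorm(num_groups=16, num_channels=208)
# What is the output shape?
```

Input: (4, 208, 12, 12) -> Output: (4, 208, 12, 12)

Answer: (4, 208, 12, 12)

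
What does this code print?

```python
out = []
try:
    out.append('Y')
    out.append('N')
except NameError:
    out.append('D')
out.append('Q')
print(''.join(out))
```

Execution trace: 'Y' (try body) → 'N' (try body, no exception) → 'Q' (after the try/except). Output: YNQ

Answer: YNQ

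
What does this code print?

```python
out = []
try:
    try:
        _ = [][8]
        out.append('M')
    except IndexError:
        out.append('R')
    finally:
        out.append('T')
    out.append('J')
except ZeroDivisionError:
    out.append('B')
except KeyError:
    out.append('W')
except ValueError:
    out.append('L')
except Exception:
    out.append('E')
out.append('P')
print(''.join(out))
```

Execution trace: 'R' (inner except IndexError) → 'T' (inner finally) → 'J' (try body, no exception) → 'P' (after the try/except). Output: RTJP

Answer: RTJP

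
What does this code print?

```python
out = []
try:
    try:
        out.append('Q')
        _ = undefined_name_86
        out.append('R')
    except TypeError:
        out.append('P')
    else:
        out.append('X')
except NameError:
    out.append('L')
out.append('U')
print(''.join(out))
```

Execution trace: 'Q' (try body) → 'L' (outer except NameError) → 'U' (after the try/except). Output: QLU

Answer: QLU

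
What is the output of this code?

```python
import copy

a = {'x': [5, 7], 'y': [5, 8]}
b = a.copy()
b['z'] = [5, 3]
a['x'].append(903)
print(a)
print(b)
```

Key concept: shallow copy of dict with mutable values.
Step by step:
`a = {'x': [5, 7], 'y': [5, 8]}` → a = {'x': [5, 7], 'y': [5, 8]}
`b = a.copy()` → b = {'x': [5, 7], 'y': [5, 8]}
`b['z'] = [5, 3]` → b = {'x': [5, 7], 'y': [5, 8], 'z': [5, 3]}
`a['x'].append(903)` → a = {'x': [5, 7, 903], 'y': [5, 8]}; b = {'x': [5, 7, 903], 'y': [5, 8], 'z': [5, 3]}
`print(a)` → prints {'x': [5, 7, 903], 'y': [5, 8]}
`print(b)` → prints {'x': [5, 7, 903], 'y': [5, 8], 'z': [5, 3]}

Answer:
{'x': [5, 7, 903], 'y': [5, 8]}
{'x': [5, 7, 903], 'y': [5, 8], 'z': [5, 3]}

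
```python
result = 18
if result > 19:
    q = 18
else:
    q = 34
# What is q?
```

Trace:
`result = 18` → result = 18
`if result > 19: ...` → result > 19 is False, take else branch → q = 34
So q = 34

Answer: 34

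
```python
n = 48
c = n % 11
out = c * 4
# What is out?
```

Trace:
`n = 48` → n = 48
`c = n % 11` → c = 4
`out = c * 4` → out = 16
So out = 16

Answer: 16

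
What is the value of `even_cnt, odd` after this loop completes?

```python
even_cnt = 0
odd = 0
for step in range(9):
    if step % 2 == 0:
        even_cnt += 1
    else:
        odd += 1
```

Count evens and odds in range(9)
`even_cnt, odd` takes the values: (0, 0) → (1, 0) → (1, 1) → (2, 1) → (2, 2) → (3, 2) → (3, 3) → (4, 3) → (4, 4) → (5, 4)

Answer: 5, 4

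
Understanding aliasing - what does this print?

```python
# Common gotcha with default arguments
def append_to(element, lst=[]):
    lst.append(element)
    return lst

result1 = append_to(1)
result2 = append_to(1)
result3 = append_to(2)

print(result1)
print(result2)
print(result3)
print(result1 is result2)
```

Key concept: mutable default argument gotcha.
Step by step:
`result1 = append_to(1)` → result1 = [1]
`result2 = append_to(1)` → result1 = [1, 1] (same object as result2); result2 = [1, 1] (same object as result1)
`result3 = append_to(2)` → result1 = [1, 1, 2] (same object as result2, result3); result2 = [1, 1, 2] (same object as result1, result3); result3 = [1, 1, 2] (same object as result1, result2)
`print(result1)` → prints [1, 1, 2]
`print(result2)` → prints [1, 1, 2]
`print(result3)` → prints [1, 1, 2]
`print(result1 is result2)` → prints True

Answer:
[1, 1, 2]
[1, 1, 2]
[1, 1, 2]
True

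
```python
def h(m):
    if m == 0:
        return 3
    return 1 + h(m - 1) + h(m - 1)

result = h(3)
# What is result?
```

h(m) = 1 + 2·h(m-1), h(0)=3. Closed form: (3+1)·2^3 - 1 = 31.

Answer: 31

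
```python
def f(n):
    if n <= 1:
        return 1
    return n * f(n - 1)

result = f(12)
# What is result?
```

f(12) = 12 * 11 * 10 * 9 * 8 * 7 * 6 * 5 * 4 * 3 * 2 * 1 = 479001600

Answer: 479001600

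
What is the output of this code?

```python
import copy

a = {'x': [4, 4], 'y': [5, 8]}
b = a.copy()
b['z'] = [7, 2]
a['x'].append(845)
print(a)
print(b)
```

Key concept: shallow copy of dict with mutable values.
Step by step:
`a = {'x': [4, 4], 'y': [5, 8]}` → a = {'x': [4, 4], 'y': [5, 8]}
`b = a.copy()` → b = {'x': [4, 4], 'y': [5, 8]}
`b['z'] = [7, 2]` → b = {'x': [4, 4], 'y': [5, 8], 'z': [7, 2]}
`a['x'].append(845)` → a = {'x': [4, 4, 845], 'y': [5, 8]}; b = {'x': [4, 4, 845], 'y': [5, 8], 'z': [7, 2]}
`print(a)` → prints {'x': [4, 4, 845], 'y': [5, 8]}
`print(b)` → prints {'x': [4, 4, 845], 'y': [5, 8], 'z': [7, 2]}

Answer:
{'x': [4, 4, 845], 'y': [5, 8]}
{'x': [4, 4, 845], 'y': [5, 8], 'z': [7, 2]}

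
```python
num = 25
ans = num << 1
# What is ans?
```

Trace:
`num = 25` → num = 25
`ans = num << 1` → ans = 50
So ans = 50

Answer: 50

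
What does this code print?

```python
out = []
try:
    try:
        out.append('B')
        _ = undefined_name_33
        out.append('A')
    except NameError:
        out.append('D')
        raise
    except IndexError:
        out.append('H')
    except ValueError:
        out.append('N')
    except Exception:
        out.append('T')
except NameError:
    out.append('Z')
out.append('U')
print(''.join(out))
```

Execution trace: 'B' (inner try body) → 'D' (inner except NameError) → 'Z' (outer except NameError) → 'U' (after the try/except). Output: BDZU

Answer: BDZU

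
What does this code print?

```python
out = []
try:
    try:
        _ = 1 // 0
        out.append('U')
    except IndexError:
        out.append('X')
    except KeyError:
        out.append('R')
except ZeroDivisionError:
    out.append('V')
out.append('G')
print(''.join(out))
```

Execution trace: 'V' (outer except ZeroDivisionError) → 'G' (after the try/except). Output: VG

Answer: VG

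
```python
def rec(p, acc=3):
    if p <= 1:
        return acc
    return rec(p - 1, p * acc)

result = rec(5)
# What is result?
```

Accumulator trace (n, acc): (5, 3) -> (4, 15) -> (3, 60) -> (2, 180) -> (1, 360) -> return 360

Answer: 360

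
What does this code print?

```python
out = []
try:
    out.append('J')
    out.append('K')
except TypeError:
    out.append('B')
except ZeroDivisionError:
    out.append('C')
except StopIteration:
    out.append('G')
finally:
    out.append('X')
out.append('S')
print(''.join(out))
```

Execution trace: 'J' (try body) → 'K' (try body, no exception) → 'X' (finally) → 'S' (after the try/except). Output: JKXS

Answer: JKXS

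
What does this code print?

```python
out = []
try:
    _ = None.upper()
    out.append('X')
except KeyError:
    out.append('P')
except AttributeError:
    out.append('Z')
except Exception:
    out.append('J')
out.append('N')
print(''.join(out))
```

Execution trace: 'Z' (except AttributeError) → 'N' (after the try/except). Output: ZN

Answer: ZN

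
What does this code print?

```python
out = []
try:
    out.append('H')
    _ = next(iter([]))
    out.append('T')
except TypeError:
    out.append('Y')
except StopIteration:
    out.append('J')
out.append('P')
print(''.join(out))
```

Execution trace: 'H' (try body) → 'J' (except StopIteration) → 'P' (after the try/except). Output: HJP

Answer: HJP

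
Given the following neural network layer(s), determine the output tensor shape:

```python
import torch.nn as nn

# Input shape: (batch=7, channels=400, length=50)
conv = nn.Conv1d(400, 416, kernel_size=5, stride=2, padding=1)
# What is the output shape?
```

Input: (7, 400, 50) -> Output: (7, 416, 24)

Answer: (7, 416, 24)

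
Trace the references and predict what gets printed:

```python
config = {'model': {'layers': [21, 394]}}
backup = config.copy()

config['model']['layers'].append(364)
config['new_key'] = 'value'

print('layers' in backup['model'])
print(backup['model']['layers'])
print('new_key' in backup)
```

Key concept: shallow copy gotcha with nested dict.
Step by step:
`config = {'model': {'layers': [21, 394]}}` → config = {'model': {'layers': [21, 394]}}
`backup = config.copy()` → backup = {'model': {'layers': [21, 394]}}
`config['model']['layers'].append(364)` → config = {'model': {'layers': [21, 394, 364]}}; backup = {'model': {'layers': [21, 394, 364]}}
`config['new_key'] = 'value'` → config = {'model': {'layers': [21, 394, 364]}, 'new_key': 'value'}
`print('layers' in backup['model'])` → prints True
`print(backup['model']['layers'])` → prints [21, 394, 364]
`print('new_key' in backup)` → prints False

Answer:
True
[21, 394, 364]
False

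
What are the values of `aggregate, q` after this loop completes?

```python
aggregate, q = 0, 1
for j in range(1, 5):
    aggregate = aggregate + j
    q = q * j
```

Sum and factorial of 1 to 4
`aggregate, q` takes the values: (0, 1) → (1, 1) → (3, 1) → (3, 2) → (6, 2) → (6, 6) → (10, 6) → (10, 24)

Answer: 10, 24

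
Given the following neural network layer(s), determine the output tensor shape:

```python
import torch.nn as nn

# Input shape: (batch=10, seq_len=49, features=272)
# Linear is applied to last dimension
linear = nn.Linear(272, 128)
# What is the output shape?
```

Input: (10, 49, 272) -> Output: (10, 49, 128)

Answer: (10, 49, 128)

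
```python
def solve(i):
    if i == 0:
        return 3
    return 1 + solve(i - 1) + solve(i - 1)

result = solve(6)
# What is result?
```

solve(i) = 1 + 2·solve(i-1), solve(0)=3. Closed form: (3+1)·2^6 - 1 = 255.

Answer: 255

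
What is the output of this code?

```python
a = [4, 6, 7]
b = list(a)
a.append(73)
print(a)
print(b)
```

Key concept: list() constructor creates copy.
Step by step:
`a = [4, 6, 7]` → a = [4, 6, 7]
`b = list(a)` → b = [4, 6, 7]
`a.append(73)` → a = [4, 6, 7, 73]
`print(a)` → prints [4, 6, 7, 73]
`print(b)` → prints [4, 6, 7]

Answer:
[4, 6, 7, 73]
[4, 6, 7]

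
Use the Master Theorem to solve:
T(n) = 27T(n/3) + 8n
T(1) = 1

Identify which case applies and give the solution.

a=27, b=3, f(n)=8n. log_3(27) = 3. Since c=1 < 3, Case 1 applies: T(n) = Θ(n^log_b(a)) = O(n^3).

Answer: O(n^3) - Case 1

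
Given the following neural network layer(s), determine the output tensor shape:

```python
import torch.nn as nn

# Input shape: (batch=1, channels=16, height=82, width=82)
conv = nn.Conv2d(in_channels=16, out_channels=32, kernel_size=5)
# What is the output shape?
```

Input: (1, 16, 82, 82) -> Output: (1, 32, 78, 78)

Answer: (1, 32, 78, 78)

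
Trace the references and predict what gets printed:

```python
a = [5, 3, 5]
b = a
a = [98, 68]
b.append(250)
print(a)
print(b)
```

Key concept: rebinding vs mutation: a is rebound to a new list, b still points at the original.
Step by step:
`a = [5, 3, 5]` → a = [5, 3, 5]
`b = a` → b = [5, 3, 5] (same object as a)
`a = [98, 68]` → a = [98, 68]
`b.append(250)` → b = [5, 3, 5, 250]
`print(a)` → prints [98, 68]
`print(b)` → prints [5, 3, 5, 250]

Answer:
[98, 68]
[5, 3, 5, 250]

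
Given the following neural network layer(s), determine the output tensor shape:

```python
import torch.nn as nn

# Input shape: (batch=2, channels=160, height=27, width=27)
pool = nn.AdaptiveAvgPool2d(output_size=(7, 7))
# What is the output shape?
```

Input: (2, 160, 27, 27) -> Output: (2, 160, 7, 7)

Answer: (2, 160, 7, 7)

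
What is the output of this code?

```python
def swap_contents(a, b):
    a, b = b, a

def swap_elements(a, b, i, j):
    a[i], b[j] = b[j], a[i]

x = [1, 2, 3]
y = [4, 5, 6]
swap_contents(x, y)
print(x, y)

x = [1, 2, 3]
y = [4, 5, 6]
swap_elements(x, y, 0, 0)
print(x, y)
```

Key concept: parameter rebinding vs mutation.
Step by step:
`x = [1, 2, 3]` → x = [1, 2, 3]
`y = [4, 5, 6]` → y = [4, 5, 6]
`swap_contents(x, y)` → no visible change to tracked variables
`print(x, y)` → prints [1, 2, 3] [4, 5, 6]
`x = [1, 2, 3]` → x = [1, 2, 3]
`y = [4, 5, 6]` → y = [4, 5, 6]
`swap_elements(x, y, 0, 0)` → x = [4, 2, 3]; y = [1, 5, 6]
`print(x, y)` → prints [4, 2, 3] [1, 5, 6]

Answer:
[1, 2, 3] [4, 5, 6]
[4, 2, 3] [1, 5, 6]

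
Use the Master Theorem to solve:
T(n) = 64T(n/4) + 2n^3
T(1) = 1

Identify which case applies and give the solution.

a=64, b=4, f(n)=2n^3. log_4(64) = 3. Since c=3 = 3, Case 2 applies: T(n) = Θ(n^log_b(a) · log n) = O(n^3 log n).

Answer: O(n^3 log n) - Case 2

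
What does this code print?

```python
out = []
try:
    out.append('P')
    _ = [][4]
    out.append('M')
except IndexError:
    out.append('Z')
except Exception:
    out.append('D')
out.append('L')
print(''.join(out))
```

Execution trace: 'P' (try body) → 'Z' (except IndexError) → 'L' (after the try/except). Output: PZL

Answer: PZL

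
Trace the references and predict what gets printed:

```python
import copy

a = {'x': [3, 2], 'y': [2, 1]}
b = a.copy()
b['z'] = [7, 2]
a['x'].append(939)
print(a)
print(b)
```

Key concept: shallow copy of dict with mutable values.
Step by step:
`a = {'x': [3, 2], 'y': [2, 1]}` → a = {'x': [3, 2], 'y': [2, 1]}
`b = a.copy()` → b = {'x': [3, 2], 'y': [2, 1]}
`b['z'] = [7, 2]` → b = {'x': [3, 2], 'y': [2, 1], 'z': [7, 2]}
`a['x'].append(939)` → a = {'x': [3, 2, 939], 'y': [2, 1]}; b = {'x': [3, 2, 939], 'y': [2, 1], 'z': [7, 2]}
`print(a)` → prints {'x': [3, 2, 939], 'y': [2, 1]}
`print(b)` → prints {'x': [3, 2, 939], 'y': [2, 1], 'z': [7, 2]}

Answer:
{'x': [3, 2, 939], 'y': [2, 1]}
{'x': [3, 2, 939], 'y': [2, 1], 'z': [7, 2]}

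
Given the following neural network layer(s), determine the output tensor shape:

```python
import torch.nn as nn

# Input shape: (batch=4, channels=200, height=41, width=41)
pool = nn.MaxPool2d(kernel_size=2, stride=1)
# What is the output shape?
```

Input: (4, 200, 41, 41) -> Output: (4, 200, 40, 40)

Answer: (4, 200, 40, 40)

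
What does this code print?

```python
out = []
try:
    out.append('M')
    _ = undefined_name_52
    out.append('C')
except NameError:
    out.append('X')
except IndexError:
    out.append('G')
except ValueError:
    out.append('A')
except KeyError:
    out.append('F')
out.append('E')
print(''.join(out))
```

Execution trace: 'M' (try body) → 'X' (except NameError) → 'E' (after the try/except). Output: MXE

Answer: MXE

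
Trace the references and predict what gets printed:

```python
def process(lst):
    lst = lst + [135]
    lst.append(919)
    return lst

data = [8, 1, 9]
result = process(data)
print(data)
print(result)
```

Key concept: rebinding parameter vs mutation.
Step by step:
`data = [8, 1, 9]` → data = [8, 1, 9]
`result = process(data)` → result = [8, 1, 9, 135, 919]
`print(data)` → prints [8, 1, 9]
`print(result)` → prints [8, 1, 9, 135, 919]

Answer:
[8, 1, 9]
[8, 1, 9, 135, 919]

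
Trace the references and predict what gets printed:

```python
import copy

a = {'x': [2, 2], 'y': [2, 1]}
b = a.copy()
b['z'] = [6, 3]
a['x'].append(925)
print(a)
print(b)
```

Key concept: shallow copy of dict with mutable values.
Step by step:
`a = {'x': [2, 2], 'y': [2, 1]}` → a = {'x': [2, 2], 'y': [2, 1]}
`b = a.copy()` → b = {'x': [2, 2], 'y': [2, 1]}
`b['z'] = [6, 3]` → b = {'x': [2, 2], 'y': [2, 1], 'z': [6, 3]}
`a['x'].append(925)` → a = {'x': [2, 2, 925], 'y': [2, 1]}; b = {'x': [2, 2, 925], 'y': [2, 1], 'z': [6, 3]}
`print(a)` → prints {'x': [2, 2, 925], 'y': [2, 1]}
`print(b)` → prints {'x': [2, 2, 925], 'y': [2, 1], 'z': [6, 3]}

Answer:
{'x': [2, 2, 925], 'y': [2, 1]}
{'x': [2, 2, 925], 'y': [2, 1], 'z': [6, 3]}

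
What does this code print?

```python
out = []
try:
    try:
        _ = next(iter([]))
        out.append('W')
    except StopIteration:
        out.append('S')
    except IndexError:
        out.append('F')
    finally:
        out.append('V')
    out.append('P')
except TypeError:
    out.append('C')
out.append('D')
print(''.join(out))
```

Execution trace: 'S' (inner except StopIteration) → 'V' (inner finally) → 'P' (try body, no exception) → 'D' (after the try/except). Output: SVPD

Answer: SVPD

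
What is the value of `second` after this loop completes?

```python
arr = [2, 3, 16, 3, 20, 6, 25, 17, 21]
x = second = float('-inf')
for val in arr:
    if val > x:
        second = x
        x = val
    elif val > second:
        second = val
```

Second largest (with repeats) in [2, 3, 16, 3, 20, 6, 25, 17, 21]
`second` takes the values: -inf → 2 → 3 → 16 → 20 → 21

Answer: 21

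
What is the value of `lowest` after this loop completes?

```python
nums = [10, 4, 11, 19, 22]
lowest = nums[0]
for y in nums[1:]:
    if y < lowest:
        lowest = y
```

Minimum of [10, 4, 11, 19, 22]
`lowest` takes the values: 10 → 4

Answer: 4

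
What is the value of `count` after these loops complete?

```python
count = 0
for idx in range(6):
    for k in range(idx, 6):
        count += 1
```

Upper triangle: 6 + 5 + ... + 1
`count` takes the values: 0 → 1 → 2 → 3 → 4 → 5 → 6 → 7 → 8 → 9 → 10 → 11 → 12 → 13 → 14 → 15 → 16 → 17 → 18 → 19 → 20 → 21

Answer: 21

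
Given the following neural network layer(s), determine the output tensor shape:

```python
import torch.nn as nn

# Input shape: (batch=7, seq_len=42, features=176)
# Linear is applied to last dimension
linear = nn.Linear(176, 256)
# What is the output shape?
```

Input: (7, 42, 176) -> Output: (7, 42, 256)

Answer: (7, 42, 256)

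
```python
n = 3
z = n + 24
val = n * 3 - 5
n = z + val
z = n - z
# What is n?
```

Trace:
`n = 3` → n = 3
`z = n + 24` → z = 27
`val = n * 3 - 5` → val = 4
`n = z + val` → n = 31
`z = n - z` → z = 4
So n = 31

Answer: 31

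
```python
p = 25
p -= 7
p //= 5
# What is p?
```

Trace:
`p = 25` → p = 25
`p -= 7` → p = 18
`p //= 5` → p = 3
So p = 3

Answer: 3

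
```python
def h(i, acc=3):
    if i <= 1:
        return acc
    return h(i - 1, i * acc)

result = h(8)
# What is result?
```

Accumulator trace (n, acc): (8, 3) -> (7, 24) -> (6, 168) -> (5, 1008) -> (4, 5040) -> (3, 20160) -> (2, 60480) -> (1, 120960) -> return 120960

Answer: 120960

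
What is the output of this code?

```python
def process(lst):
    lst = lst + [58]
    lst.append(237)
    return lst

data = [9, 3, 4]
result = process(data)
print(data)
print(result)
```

Key concept: rebinding parameter vs mutation.
Step by step:
`data = [9, 3, 4]` → data = [9, 3, 4]
`result = process(data)` → result = [9, 3, 4, 58, 237]
`print(data)` → prints [9, 3, 4]
`print(result)` → prints [9, 3, 4, 58, 237]

Answer:
[9, 3, 4]
[9, 3, 4, 58, 237]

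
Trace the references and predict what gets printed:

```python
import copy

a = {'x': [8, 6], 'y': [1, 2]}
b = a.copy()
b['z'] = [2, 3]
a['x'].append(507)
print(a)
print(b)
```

Key concept: shallow copy of dict with mutable values.
Step by step:
`a = {'x': [8, 6], 'y': [1, 2]}` → a = {'x': [8, 6], 'y': [1, 2]}
`b = a.copy()` → b = {'x': [8, 6], 'y': [1, 2]}
`b['z'] = [2, 3]` → b = {'x': [8, 6], 'y': [1, 2], 'z': [2, 3]}
`a['x'].append(507)` → a = {'x': [8, 6, 507], 'y': [1, 2]}; b = {'x': [8, 6, 507], 'y': [1, 2], 'z': [2, 3]}
`print(a)` → prints {'x': [8, 6, 507], 'y': [1, 2]}
`print(b)` → prints {'x': [8, 6, 507], 'y': [1, 2], 'z': [2, 3]}

Answer:
{'x': [8, 6, 507], 'y': [1, 2]}
{'x': [8, 6, 507], 'y': [1, 2], 'z': [2, 3]}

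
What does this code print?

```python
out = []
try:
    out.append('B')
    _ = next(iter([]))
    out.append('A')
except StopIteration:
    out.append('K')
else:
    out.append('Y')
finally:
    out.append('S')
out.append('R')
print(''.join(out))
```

Execution trace: 'B' (try body) → 'K' (except StopIteration) → 'S' (finally) → 'R' (after the try/except). Output: BKSR

Answer: BKSR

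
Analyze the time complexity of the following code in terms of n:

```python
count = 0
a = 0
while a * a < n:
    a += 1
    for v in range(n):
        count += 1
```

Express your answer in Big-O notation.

Each loop level contributes: √n × n. Multiplying the contributions gives O(n√n).

Answer: O(n√n)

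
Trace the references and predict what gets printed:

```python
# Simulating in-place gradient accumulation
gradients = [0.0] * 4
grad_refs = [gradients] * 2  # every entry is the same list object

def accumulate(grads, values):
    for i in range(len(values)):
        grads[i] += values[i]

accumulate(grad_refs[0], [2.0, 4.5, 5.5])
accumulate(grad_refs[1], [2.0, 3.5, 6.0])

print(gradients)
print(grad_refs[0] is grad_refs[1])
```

Key concept: gradient accumulation aliasing.
Step by step:
`gradients = [0.0] * 4` → gradients = [0.0, 0.0, 0.0, 0.0]
`grad_refs = [gradients] * 2` → grad_refs = [[0.0, 0.0, 0.0, 0.0], [0.0, 0.0, 0.0, 0.0]]
`accumulate(grad_refs[0], [2.0, 4.5, 5.5])` → gradients = [2.0, 4.5, 5.5, 0.0]; grad_refs = [[2.0, 4.5, 5.5, 0.0], [2.0, 4.5, 5.5, 0.0]]
`accumulate(grad_refs[1], [2.0, 3.5, 6.0])` → gradients = [4.0, 8.0, 11.5, 0.0]; grad_refs = [[4.0, 8.0, 11.5, 0.0], [4.0, 8.0, 11.5, 0.0]]
`print(gradients)` → prints [4.0, 8.0, 11.5, 0.0]
`print(grad_refs[0] is grad_refs[1])` → prints True

Answer:
[4.0, 8.0, 11.5, 0.0]
True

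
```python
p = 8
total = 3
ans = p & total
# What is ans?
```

Trace:
`p = 8` → p = 8
`total = 3` → total = 3
`ans = p & total` → ans = 0
So ans = 0

Answer: 0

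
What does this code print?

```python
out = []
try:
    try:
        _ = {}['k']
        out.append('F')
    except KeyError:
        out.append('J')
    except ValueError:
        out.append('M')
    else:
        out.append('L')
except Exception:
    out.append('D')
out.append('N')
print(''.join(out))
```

Execution trace: 'J' (inner except KeyError) → 'N' (after the try/except). Output: JN

Answer: JN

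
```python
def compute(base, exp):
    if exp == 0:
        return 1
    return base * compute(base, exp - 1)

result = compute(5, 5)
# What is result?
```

compute(5, 5) = 5 * 5 * 5 * 5 * 5 = 3125

Answer: 3125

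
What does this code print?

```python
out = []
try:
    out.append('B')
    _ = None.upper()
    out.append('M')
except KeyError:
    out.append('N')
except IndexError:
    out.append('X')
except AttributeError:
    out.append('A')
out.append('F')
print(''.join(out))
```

Execution trace: 'B' (try body) → 'A' (except AttributeError) → 'F' (after the try/except). Output: BAF

Answer: BAF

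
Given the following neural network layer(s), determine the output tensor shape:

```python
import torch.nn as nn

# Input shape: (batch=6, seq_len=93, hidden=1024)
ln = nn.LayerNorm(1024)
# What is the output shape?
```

Input: (6, 93, 1024) -> Output: (6, 93, 1024)

Answer: (6, 93, 1024)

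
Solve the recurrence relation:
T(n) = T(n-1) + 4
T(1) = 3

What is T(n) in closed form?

Unrolling: T(n) = T(1) + 4·(n-1) = 3 + 4(n-1) = 4n - 1.

Answer: T(n) = 4n - 1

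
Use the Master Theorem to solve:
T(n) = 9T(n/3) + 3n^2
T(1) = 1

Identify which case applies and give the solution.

a=9, b=3, f(n)=3n^2. log_3(9) = 2. Since c=2 = 2, Case 2 applies: T(n) = Θ(n^log_b(a) · log n) = O(n^2 log n).

Answer: O(n^2 log n) - Case 2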